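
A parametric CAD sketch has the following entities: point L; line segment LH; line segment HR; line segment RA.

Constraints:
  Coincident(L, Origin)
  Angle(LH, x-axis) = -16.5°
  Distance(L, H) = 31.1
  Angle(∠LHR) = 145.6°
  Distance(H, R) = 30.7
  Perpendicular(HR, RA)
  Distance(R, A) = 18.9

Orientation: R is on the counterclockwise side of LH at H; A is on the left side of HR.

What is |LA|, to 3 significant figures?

56.4

L is at the origin; LH runs at -16.5° with length 31.1, so H = 31.1·(cos -16.5°, sin -16.5°) = (29.8, -8.83). ∠LHR = 145.6°, so HR runs at -16.5° + (180° − 145.6°) = 17.9° from the x-axis; with |HR| = 30.7, R = H + 30.7·(cos 17.9°, sin 17.9°) = (59.0, 0.603). HR is perpendicular to RA; with |RA| = 18.9 on the left of HR, A = R + 18.9·(-0.307, 0.952) = (53.2, 18.6). Then |LA| = |A − L| = 56.4.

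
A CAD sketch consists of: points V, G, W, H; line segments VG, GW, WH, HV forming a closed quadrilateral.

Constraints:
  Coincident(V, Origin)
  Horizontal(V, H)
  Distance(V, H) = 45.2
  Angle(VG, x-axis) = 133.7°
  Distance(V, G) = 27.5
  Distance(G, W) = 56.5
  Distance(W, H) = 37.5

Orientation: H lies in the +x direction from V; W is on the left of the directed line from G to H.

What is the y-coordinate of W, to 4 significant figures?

36.12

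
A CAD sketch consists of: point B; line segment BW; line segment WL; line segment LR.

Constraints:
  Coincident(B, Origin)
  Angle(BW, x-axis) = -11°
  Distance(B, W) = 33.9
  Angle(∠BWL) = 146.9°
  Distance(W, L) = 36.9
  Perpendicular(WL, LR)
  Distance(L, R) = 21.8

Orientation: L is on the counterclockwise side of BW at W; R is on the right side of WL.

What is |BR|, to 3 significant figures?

76.7

B is at the origin; BW runs at -11.0° with length 33.9, so W = 33.9·(cos -11.0°, sin -11.0°) = (33.3, -6.47). ∠BWL = 146.9°, so WL runs at -11.0° + (180° − 146.9°) = 22.1° from the x-axis; with |WL| = 36.9, L = W + 36.9·(cos 22.1°, sin 22.1°) = (67.5, 7.41). The perpendicularity gives LR at right angles to WL; with |LR| = 21.8 on the right of WL, R = L + 21.8·(0.376, -0.927) = (75.7, -12.8). Then |BR| = |R − B| = 76.7.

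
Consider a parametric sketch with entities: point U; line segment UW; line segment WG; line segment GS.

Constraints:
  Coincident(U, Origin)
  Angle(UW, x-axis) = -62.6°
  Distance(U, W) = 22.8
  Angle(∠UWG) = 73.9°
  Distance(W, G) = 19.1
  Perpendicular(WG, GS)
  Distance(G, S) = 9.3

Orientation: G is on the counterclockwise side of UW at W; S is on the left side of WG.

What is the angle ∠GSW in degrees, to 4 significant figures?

64.04°

U is at the origin; UW runs at -62.6° with length 22.8, so W = 22.8·(cos -62.6°, sin -62.6°) = (10.49, -20.24). ∠UWG = 73.9°, so WG runs at -62.6° + (180° − 73.9°) = 43.50° from the x-axis; with |WG| = 19.1, G = W + 19.1·(cos 43.50°, sin 43.50°) = (24.35, -7.095). The perpendicularity gives GS at right angles to WG; with |GS| = 9.3 on the left of WG, S = G + 9.3·(-0.6884, 0.7254) = (17.95, -0.3486). Then cos ∠GSW = SG·SW / (|SG||SW|), giving 64.04°.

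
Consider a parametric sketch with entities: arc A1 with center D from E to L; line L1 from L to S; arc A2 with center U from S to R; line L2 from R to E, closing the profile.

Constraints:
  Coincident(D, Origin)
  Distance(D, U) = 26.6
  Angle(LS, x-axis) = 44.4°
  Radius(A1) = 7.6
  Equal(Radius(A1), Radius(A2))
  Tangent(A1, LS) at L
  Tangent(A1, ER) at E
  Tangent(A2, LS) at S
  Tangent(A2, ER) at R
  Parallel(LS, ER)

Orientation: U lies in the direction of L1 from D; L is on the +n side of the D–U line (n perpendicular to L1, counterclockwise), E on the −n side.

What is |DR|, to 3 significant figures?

27.7

The slot axis is L1's direction at 44.4°, so u = (cos 44.4°, sin 44.4°) = (0.714, 0.700) and n = (−sin 44.4°, cos 44.4°) = (-0.700, 0.714). D is at the origin and U lies 26.6 along u from D, so U = 26.6·u = (19.0, 18.6). Tangency of A1 to both parallel lines with radius 7.6 puts L and E at D ± 7.6·n: L = (-5.32, 5.43), E = (5.32, -5.43). Equal radii place S and R the same way about U: S = U + 7.6·n = (13.7, 24.0), R = U − 7.6·n = (24.3, 13.2). Then |DR| = |R − D| = 27.7.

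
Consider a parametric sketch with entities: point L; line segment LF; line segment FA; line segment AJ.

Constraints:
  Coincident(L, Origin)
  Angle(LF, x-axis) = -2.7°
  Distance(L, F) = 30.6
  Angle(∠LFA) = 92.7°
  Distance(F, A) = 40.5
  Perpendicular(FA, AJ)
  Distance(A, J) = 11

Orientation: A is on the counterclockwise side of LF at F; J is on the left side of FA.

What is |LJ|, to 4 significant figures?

46.28

∠LFA = 92.7°, so FA runs at -2.7° + (180° − 92.7°) = 84.60° from the x-axis; with |FA| = 40.5, A = F + 40.5·(cos 84.60°, sin 84.60°) = (34.38, 38.88). FA ⟂ AJ; with |AJ| = 11.0 on the left of FA, J = A + 11.0·(-0.9956, 0.09411) = (23.43, 39.91). Then |LJ| = |J − L| = 46.28.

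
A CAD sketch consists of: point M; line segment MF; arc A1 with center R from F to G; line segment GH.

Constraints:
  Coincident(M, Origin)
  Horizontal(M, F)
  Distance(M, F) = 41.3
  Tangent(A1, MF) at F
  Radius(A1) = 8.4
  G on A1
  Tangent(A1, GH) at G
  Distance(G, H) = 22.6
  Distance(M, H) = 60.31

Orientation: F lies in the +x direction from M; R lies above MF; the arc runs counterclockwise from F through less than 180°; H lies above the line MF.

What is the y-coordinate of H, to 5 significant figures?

29.780

M is at the origin; MF is horizontal with |MF| = 41.3 and F on the +x side, so F = (41.300, 0.0000). The tangent condition forces RF to be normal to MF, so R = F + (0, 8.4) = (41.300, 8.4000). Since RG ⟂ GH (tangency), |RH| = √(8.4² + 22.6²) = 24.111 regardless of where G sits on A1. So H lies on both circle(M, 60.31) and circle(R, 24.111); the above-MF intersection is H = (52.445, 29.780). G is the foot of the tangent from H: G = (49.635, 7.3557).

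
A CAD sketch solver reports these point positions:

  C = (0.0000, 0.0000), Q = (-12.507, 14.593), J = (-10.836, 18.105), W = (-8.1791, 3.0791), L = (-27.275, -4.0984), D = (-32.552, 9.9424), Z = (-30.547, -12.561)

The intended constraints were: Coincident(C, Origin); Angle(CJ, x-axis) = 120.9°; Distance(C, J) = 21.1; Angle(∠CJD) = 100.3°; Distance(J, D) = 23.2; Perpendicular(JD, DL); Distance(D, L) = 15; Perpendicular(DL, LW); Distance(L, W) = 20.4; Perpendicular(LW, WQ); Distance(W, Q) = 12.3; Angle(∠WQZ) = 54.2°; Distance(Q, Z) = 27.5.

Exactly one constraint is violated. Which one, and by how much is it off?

Distance(Q, Z) = 27.5 — off by 5.10.

C = (0.00, 0.00) ✓; CJ at 120.9° ✓; |CJ| = 21.10 ✓; ∠CJD = 100.3° ✓; |JD| = 23.20 ✓; ∠(JD, DL) = 90.00° ✓; |DL| = 15.00 ✓; ∠(DL, LW) = 90.00° ✓; |LW| = 20.40 ✓; ∠(LW, WQ) = 90.00° ✓; |WQ| = 12.30 ✓; ∠WQZ = 54.20° ✓; |QZ| = 32.60 ✗.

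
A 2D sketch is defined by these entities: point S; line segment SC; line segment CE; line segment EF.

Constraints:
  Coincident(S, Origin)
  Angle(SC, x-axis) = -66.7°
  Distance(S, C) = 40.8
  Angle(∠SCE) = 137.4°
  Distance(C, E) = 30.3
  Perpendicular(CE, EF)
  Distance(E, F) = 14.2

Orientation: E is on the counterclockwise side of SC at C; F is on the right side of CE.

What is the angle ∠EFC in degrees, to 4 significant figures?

64.89°

S is at the origin; SC runs at -66.7° with length 40.8, so C = 40.8·(cos -66.7°, sin -66.7°) = (16.14, -37.47). ∠SCE = 137.4°, so CE runs at -66.7° + (180° − 137.4°) = -24.10° from the x-axis; with |CE| = 30.3, E = C + 30.3·(cos -24.10°, sin -24.10°) = (43.80, -49.85). CE is perpendicular to EF; with |EF| = 14.2 on the right of CE, F = E + 14.2·(-0.4083, -0.9128) = (38.00, -62.81). Then cos ∠EFC = FE·FC / (|FE||FC|), giving 64.89°.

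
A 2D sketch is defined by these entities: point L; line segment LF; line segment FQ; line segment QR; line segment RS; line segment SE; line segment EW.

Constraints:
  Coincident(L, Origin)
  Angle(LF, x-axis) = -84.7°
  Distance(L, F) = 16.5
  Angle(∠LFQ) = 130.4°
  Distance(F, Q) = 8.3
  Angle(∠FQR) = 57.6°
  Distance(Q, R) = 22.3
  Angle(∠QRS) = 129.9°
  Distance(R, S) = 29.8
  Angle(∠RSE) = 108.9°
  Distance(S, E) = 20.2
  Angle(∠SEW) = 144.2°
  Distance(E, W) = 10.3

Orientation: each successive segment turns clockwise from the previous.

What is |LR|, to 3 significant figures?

9.43

∠LFQ = 130.4° gives FQ at -134° from the x-axis; with |FQ| = 8.3, Q = (-4.27, -22.4). ∠FQR = 57.6° gives QR at 103° from the x-axis; with |QR| = 22.3, R = (-9.40, -0.668). Then |LR| = |R − L| = 9.43.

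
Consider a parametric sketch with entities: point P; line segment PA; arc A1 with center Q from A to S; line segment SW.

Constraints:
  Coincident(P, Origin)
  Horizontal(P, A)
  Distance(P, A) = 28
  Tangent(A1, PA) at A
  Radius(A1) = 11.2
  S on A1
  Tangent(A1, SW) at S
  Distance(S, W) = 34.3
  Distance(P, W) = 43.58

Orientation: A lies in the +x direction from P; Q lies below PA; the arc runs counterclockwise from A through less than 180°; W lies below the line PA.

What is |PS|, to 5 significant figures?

19.217

P is at the origin; P and A share the same y with |PA| = 28.0 and A on the +x side, so A = (28.000, 0.0000). Tangency of A1 to PA means the radius QA is perpendicular to PA, so Q = A + (0, -11.2) = (28.000, -11.200). Since QS ⟂ SW (tangency), |QW| = √(11.2² + 34.3²) = 36.082 regardless of where S sits on A1. So W lies on both circle(P, 43.58) and circle(Q, 36.082); the below-PA intersection is W = (9.9326, -42.433). S is the foot of the tangent from W: S = (17.043, -8.8781).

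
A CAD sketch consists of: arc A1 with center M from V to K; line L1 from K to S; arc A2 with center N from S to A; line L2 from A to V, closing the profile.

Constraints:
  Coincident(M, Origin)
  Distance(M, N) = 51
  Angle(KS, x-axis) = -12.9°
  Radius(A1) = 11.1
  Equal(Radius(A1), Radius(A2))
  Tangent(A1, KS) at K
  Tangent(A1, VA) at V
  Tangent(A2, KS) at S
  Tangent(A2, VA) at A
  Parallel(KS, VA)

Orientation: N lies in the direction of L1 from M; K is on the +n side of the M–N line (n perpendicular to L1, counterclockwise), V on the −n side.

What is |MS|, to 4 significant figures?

52.19

The slot axis is L1's direction at -12.9°, so u = (cos -12.9°, sin -12.9°) = (0.9748, -0.2233) and n = (−sin -12.9°, cos -12.9°) = (0.2233, 0.9748). M is at the origin and N lies 51.0 along u from M, so N = 51.0·u = (49.71, -11.39). Tangency of A1 to both parallel lines with radius 11.1 puts K and V at M ± 11.1·n: K = (2.478, 10.82), V = (-2.478, -10.82). Equal radii place S and A the same way about N: S = N + 11.1·n = (52.19, -0.5659), A = N − 11.1·n = (47.23, -22.21). Then |MS| = |S − M| = 52.19.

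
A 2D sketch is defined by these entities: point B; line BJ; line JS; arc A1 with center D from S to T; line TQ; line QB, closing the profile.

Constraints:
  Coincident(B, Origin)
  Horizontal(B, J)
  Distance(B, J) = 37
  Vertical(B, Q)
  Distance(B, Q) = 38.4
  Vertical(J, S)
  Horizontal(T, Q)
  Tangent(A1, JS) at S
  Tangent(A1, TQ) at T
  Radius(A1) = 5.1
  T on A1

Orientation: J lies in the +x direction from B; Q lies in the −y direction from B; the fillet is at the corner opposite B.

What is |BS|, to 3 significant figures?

49.8

B is at the origin; B and J share the same y with |BJ| = 37.0 and J on the +x side, so J = (37.0, 0.00). BQ is vertical with |BQ| = 38.4 and Q on the −y side, so Q = (0.00, -38.4). The virtual corner opposite B is at (37.0, -38.4). The tangent condition forces DS to be normal to JS and since A1 is tangent to TQ there, DT ⟂ TQ, with radius 5.1, so the center D sits 5.1 in from both sides at D = (31.9, -33.3). That places the tangent points at S = (37.0, -33.3) on JS and T = (31.9, -38.4) on TQ. Then |BS| = |S − B| = 49.8.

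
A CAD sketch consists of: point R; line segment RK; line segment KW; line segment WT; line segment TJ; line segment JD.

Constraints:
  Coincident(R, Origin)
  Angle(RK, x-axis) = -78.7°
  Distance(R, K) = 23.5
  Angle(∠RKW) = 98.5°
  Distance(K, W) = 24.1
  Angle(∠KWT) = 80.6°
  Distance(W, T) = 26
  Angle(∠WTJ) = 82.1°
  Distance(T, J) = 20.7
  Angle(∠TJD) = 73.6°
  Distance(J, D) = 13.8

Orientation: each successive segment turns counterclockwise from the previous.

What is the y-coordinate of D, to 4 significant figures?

-14.66

R is at the origin; RK runs at -78.7° with length 23.5, so K = (4.605, -23.04). ∠RKW = 98.5° gives KW at 2.800° from the x-axis; with |KW| = 24.1, W = (28.68, -21.87). ∠KWT = 80.6° gives WT at 102.2° from the x-axis; with |WT| = 26.0, T = (23.18, 3.546). ∠WTJ = 82.1° gives TJ at -159.9° from the x-axis; with |TJ| = 20.7, J = (3.742, -3.568). ∠TJD = 73.6° gives JD at -53.50° from the x-axis; with |JD| = 13.8, D = (11.95, -14.66). So D.y = -14.66.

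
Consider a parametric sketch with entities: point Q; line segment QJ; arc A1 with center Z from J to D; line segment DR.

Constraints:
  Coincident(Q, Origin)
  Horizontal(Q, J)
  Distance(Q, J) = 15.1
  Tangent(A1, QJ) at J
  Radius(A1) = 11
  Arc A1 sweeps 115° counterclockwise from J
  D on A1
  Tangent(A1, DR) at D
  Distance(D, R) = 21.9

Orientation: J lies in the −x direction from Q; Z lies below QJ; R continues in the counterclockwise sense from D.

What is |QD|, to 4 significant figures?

29.55

Q is at the origin; Q and J share the same y with |QJ| = 15.1 and J on the −x side, so J = (-15.10, 0.000). Tangency of A1 to QJ means the radius ZJ is perpendicular to QJ, so Z = J + (0, -11) = (-15.10, -11.00). On A1, J sits at bearing 90° from Z; a 115° counterclockwise sweep puts D at bearing 205°, so D = Z + 11.0·(cos 205°, sin 205°) = (-25.07, -15.65). Then |QD| = |D − Q| = 29.55.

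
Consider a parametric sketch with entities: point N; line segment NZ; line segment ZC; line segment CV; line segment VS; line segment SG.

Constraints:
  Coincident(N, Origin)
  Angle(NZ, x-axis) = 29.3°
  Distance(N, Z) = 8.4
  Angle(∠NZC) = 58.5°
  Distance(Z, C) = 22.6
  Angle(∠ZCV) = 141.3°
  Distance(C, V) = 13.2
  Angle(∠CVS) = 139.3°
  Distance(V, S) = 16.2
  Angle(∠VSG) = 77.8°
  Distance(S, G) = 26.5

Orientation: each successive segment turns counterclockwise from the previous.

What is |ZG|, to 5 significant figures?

25.249

N is at the origin; NZ runs at 29.3° with length 8.4, so Z = (7.3254, 4.1108). ∠NZC = 58.5° gives ZC at 150.80° from the x-axis; with |ZC| = 22.6, C = (-12.403, 15.136). ∠ZCV = 141.3° gives CV at -170.50° from the x-axis; with |CV| = 13.2, V = (-25.422, 12.958). ∠CVS = 139.3° gives VS at -129.80° from the x-axis; with |VS| = 16.2, S = (-35.791, 0.51162). ∠VSG = 77.8° gives SG at -27.600° from the x-axis; with |SG| = 26.5, G = (-12.307, -11.766). Then |ZG| = |G − Z| = 25.249.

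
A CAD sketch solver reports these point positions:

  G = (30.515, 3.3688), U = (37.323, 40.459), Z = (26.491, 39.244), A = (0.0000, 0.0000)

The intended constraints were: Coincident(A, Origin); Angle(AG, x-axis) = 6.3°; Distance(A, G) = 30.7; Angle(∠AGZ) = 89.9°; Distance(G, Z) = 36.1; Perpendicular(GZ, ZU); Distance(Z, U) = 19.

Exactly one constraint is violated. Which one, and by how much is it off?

Distance(Z, U) = 19 — off by 8.10.

A = (0.00, 0.00) ✓; AG at 6.300° ✓; |AG| = 30.70 ✓; ∠AGZ = 89.90° ✓; |GZ| = 36.10 ✓; ∠(GZ, ZU) = 90.00° ✓; |ZU| = 10.90 ✗.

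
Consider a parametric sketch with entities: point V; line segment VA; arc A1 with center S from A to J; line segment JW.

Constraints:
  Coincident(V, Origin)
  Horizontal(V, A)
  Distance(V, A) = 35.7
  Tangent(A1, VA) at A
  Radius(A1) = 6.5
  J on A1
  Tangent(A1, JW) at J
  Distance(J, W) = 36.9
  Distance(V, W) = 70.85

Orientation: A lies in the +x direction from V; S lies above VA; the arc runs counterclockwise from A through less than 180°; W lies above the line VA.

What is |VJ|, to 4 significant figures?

40.94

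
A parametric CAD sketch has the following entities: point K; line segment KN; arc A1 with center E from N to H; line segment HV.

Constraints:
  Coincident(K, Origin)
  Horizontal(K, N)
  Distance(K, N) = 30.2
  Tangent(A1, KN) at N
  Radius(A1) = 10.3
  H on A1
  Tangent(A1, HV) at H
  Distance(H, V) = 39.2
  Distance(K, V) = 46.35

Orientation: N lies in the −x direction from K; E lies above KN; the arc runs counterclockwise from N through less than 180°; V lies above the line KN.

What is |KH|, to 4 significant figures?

21.63

K is at the origin; KN is horizontal with |KN| = 30.2 and N on the −x side, so N = (-30.20, 0.000). The tangent condition forces EN to be normal to KN, so E = N + (0, 10.3) = (-30.20, 10.30). Since EH ⟂ HV (tangency), |EV| = √(10.3² + 39.2²) = 40.53 regardless of where H sits on A1. So V lies on both circle(K, 46.35) and circle(E, 40.53); the above-KN intersection is V = (-9.775, 45.31). H is the foot of the tangent from V: H = (-20.28, 7.541).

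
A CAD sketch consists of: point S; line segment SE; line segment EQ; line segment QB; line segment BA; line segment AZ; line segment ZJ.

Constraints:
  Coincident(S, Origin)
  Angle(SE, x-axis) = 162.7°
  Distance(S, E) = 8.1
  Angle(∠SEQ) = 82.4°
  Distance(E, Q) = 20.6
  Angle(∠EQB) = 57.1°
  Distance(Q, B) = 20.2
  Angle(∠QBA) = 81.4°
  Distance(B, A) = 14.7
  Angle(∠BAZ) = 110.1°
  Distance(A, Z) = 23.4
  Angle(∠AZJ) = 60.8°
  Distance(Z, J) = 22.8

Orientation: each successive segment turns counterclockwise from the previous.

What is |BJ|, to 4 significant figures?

18.37

S is at the origin; SE runs at 162.7° with length 8.1, so E = (-7.734, 2.409). ∠SEQ = 82.4° gives EQ at -99.70° from the x-axis; with |EQ| = 20.6, Q = (-11.20, -17.90). ∠EQB = 57.1° gives QB at 23.20° from the x-axis; with |QB| = 20.2, B = (7.362, -9.939). ∠QBA = 81.4° gives BA at 121.8° from the x-axis; with |BA| = 14.7, A = (-0.3842, 2.554). ∠BAZ = 110.1° gives AZ at -168.3° from the x-axis; with |AZ| = 23.4, Z = (-23.30, -2.191). ∠AZJ = 60.8° gives ZJ at -49.10° from the x-axis; with |ZJ| = 22.8, J = (-8.370, -19.42). Then |BJ| = |J − B| = 18.37.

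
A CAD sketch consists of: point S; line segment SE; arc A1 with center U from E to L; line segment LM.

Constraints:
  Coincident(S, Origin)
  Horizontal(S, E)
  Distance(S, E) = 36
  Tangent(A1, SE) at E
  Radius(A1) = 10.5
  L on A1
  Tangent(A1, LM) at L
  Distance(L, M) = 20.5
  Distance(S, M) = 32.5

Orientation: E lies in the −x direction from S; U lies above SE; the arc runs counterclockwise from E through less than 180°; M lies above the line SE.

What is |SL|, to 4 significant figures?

27.03

Checks: |UL| = 10.50 ✓; ∠(UL, LM) = 90.00° ✓; |LM| = 20.50 ✓; |SM| = 32.50 ✓.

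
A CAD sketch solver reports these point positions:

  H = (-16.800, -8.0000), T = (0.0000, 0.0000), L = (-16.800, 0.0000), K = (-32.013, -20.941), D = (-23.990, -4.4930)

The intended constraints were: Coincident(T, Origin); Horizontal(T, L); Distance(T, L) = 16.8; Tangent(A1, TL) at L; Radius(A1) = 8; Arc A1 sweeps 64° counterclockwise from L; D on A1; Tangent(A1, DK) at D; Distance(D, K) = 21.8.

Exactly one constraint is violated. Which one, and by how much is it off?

Distance(D, K) = 21.8 — off by 3.50.

T = (0.00, 0.00) ✓; T.y = 0.00, L.y = 0.00 ✓; |TL| = 16.80 ✓; ∠(HL, LT) = 90.00° ✓; |HL| = 8.000 ✓; bearing(H→D) − bearing(H→L) = 64.00° ✓; |HD| = 8.000 ✓; ∠(HD, DK) = 90.00° ✓; |DK| = 18.30 ✗.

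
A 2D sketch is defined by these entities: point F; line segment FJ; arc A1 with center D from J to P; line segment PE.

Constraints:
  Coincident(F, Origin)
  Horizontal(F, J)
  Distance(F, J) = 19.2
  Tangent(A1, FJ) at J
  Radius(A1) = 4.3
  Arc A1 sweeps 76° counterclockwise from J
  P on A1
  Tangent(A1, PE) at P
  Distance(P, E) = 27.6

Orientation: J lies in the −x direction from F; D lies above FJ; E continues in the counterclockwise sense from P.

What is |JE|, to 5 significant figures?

31.939

F is at the origin; FJ is horizontal with |FJ| = 19.2 and J on the −x side, so J = (-19.200, 0.0000). Since A1 is tangent to FJ there, DJ ⟂ FJ, so D = J + (0, 4.3) = (-19.200, 4.3000). On A1, J sits at bearing -90° from D; a 76° counterclockwise sweep puts P at bearing -14°, so P = D + 4.3·(cos -14°, sin -14°) = (-15.028, 3.2597). Since A1 is tangent to PE there, DP ⟂ PE, so PE runs along (−sin -14°, cos -14°); with |PE| = 27.6, E = (-8.3507, 30.040). Then |JE| = |E − J| = 31.939.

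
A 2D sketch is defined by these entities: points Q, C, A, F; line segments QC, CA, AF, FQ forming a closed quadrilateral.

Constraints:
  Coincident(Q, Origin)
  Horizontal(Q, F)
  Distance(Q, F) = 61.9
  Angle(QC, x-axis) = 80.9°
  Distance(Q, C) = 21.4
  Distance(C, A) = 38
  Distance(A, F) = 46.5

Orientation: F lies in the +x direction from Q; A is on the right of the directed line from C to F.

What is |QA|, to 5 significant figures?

22.554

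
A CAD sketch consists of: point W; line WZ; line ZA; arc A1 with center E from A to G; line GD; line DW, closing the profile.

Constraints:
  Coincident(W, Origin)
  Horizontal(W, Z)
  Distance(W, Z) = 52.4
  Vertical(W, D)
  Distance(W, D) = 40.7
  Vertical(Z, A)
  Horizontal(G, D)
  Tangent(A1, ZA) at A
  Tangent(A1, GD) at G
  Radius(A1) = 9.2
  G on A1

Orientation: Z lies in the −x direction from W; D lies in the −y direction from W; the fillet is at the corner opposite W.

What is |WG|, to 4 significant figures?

59.35

The virtual corner opposite W is at (-52.40, -40.70). Since A1 is tangent to ZA there, EA ⟂ ZA and the tangent condition forces EG to be normal to GD, with radius 9.2, so the center E sits 9.2 in from both sides at E = (-43.20, -31.50). That places the tangent points at A = (-52.40, -31.50) on ZA and G = (-43.20, -40.70) on GD. Then |WG| = |G − W| = 59.35.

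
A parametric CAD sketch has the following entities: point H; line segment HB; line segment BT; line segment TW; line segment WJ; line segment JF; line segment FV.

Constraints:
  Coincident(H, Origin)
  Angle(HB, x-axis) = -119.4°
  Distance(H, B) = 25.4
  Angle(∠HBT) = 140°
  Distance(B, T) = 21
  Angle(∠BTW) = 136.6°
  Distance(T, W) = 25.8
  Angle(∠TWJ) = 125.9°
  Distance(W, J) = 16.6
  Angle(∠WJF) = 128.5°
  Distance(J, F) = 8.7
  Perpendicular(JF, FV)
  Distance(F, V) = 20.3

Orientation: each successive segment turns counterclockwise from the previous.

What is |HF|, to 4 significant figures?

54.38

H is at the origin; HB runs at -119.4° with length 25.4, so B = (-12.47, -22.13). ∠HBT = 140.0° gives BT at -79.40° from the x-axis; with |BT| = 21.0, T = (-8.606, -42.77). ∠BTW = 136.6° gives TW at -36.00° from the x-axis; with |TW| = 25.8, W = (12.27, -57.94). ∠TWJ = 125.9° gives WJ at 18.10° from the x-axis; with |WJ| = 16.6, J = (28.05, -52.78). ∠WJF = 128.5° gives JF at 69.60° from the x-axis; with |JF| = 8.7, F = (31.08, -44.62). Then |HF| = |F − H| = 54.38.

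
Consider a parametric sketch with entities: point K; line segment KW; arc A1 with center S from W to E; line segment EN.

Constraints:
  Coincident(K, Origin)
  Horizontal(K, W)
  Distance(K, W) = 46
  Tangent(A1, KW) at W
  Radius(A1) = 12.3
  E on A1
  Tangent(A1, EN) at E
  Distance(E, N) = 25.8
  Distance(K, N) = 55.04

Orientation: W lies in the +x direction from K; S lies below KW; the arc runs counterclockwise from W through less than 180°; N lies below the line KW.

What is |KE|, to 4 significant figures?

36.76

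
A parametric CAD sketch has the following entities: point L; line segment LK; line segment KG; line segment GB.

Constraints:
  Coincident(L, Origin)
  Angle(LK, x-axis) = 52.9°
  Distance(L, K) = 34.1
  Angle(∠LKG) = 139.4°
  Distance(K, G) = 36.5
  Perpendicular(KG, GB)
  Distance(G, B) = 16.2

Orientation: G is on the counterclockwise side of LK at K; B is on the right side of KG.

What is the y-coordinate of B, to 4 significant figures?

64.62

L is at the origin; LK runs at 52.9° with length 34.1, so K = 34.1·(cos 52.9°, sin 52.9°) = (20.57, 27.20). ∠LKG = 139.4°, so KG runs at 52.9° + (180° − 139.4°) = 93.50° from the x-axis; with |KG| = 36.5, G = K + 36.5·(cos 93.50°, sin 93.50°) = (18.34, 63.63). KG ⟂ GB; with |GB| = 16.2 on the right of KG, B = G + 16.2·(0.9981, 0.06105) = (34.51, 64.62). So B.y = 64.62.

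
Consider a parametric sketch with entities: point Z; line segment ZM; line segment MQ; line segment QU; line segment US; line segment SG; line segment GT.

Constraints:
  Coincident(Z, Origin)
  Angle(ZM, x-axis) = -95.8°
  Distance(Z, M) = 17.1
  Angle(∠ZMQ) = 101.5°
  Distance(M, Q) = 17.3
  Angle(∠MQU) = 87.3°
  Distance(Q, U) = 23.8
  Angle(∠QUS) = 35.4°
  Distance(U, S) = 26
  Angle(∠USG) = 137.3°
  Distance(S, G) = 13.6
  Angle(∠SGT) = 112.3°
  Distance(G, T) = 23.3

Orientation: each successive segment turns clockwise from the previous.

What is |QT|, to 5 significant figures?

19.241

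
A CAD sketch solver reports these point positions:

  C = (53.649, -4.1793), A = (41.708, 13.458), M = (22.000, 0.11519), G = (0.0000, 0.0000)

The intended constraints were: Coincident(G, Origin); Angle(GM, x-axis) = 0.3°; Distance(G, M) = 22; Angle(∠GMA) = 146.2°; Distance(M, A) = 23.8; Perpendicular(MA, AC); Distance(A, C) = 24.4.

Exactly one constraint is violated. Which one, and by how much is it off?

Distance(A, C) = 24.4 — off by 3.10.

G = (0.00, 0.00) ✓; GM at 0.3000° ✓; |GM| = 22.00 ✓; ∠GMA = 146.2° ✓; |MA| = 23.80 ✓; ∠(MA, AC) = 90.00° ✓; |AC| = 21.30 ✗.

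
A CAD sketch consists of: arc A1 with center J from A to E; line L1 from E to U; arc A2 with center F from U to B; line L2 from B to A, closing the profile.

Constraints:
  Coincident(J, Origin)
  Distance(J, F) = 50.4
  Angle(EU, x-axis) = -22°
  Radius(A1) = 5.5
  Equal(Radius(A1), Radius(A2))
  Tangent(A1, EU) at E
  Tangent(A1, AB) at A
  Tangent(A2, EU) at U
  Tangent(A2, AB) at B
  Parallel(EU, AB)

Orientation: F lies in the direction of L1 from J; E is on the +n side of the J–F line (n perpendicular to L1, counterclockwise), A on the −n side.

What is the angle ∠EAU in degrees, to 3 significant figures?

77.7°

The slot axis is L1's direction at -22.0°, so u = (cos -22.0°, sin -22.0°) = (0.927, -0.375) and n = (−sin -22.0°, cos -22.0°) = (0.375, 0.927). J is at the origin and F lies 50.4 along u from J, so F = 50.4·u = (46.7, -18.9). Tangency of A1 to both parallel lines with radius 5.5 puts E and A at J ± 5.5·n: E = (2.06, 5.10), A = (-2.06, -5.10). Equal radii place U and B the same way about F: U = F + 5.5·n = (48.8, -13.8), B = F − 5.5·n = (44.7, -24.0). Then cos ∠EAU = AE·AU / (|AE||AU|), giving 77.7°.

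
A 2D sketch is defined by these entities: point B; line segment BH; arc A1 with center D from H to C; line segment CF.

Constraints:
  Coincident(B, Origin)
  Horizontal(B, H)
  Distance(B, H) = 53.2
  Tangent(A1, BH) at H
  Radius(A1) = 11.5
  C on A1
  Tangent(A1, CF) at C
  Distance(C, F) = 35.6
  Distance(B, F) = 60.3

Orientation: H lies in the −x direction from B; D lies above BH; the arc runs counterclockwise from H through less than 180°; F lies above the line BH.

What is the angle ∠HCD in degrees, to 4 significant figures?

47.28°

B is at the origin; B and H share the same y with |BH| = 53.2 and H on the −x side, so H = (-53.20, 0.000). Since A1 is tangent to BH there, DH ⟂ BH, so D = H + (0, 11.5) = (-53.20, 11.50). Since DC ⟂ CF (tangency), |DF| = √(11.5² + 35.6²) = 37.41 regardless of where C sits on A1. So F lies on both circle(B, 60.3) and circle(D, 37.41); the above-BH intersection is F = (-38.90, 46.07). C is the foot of the tangent from F: C = (-41.74, 10.58).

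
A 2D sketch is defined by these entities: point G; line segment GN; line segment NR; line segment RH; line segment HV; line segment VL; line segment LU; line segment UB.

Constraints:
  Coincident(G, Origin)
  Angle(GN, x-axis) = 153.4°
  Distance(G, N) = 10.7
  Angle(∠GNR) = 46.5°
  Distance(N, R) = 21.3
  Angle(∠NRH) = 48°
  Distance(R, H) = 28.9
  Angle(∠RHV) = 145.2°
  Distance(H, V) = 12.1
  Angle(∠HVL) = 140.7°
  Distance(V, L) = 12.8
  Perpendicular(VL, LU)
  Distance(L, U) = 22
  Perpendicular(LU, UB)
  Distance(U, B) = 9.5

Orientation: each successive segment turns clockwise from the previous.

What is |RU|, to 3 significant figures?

33.0

G is at the origin; GN runs at 153.4° with length 10.7, so N = (-9.57, 4.79). ∠GNR = 46.5° gives NR at 19.9° from the x-axis; with |NR| = 21.3, R = (10.5, 12.0). ∠NRH = 48.0° gives RH at -112° from the x-axis; with |RH| = 28.9, H = (-0.412, -14.7). ∠RHV = 145.2° gives HV at -147° from the x-axis; with |HV| = 12.1, V = (-10.5, -21.3). ∠HVL = 140.7° gives VL at 174° from the x-axis; with |VL| = 12.8, L = (-23.3, -20.0). VL is perpendicular to LU, so LU runs at 83.8°; with |LU| = 22.0, U = (-20.9, 1.91). Then |RU| = |U − R| = 33.0.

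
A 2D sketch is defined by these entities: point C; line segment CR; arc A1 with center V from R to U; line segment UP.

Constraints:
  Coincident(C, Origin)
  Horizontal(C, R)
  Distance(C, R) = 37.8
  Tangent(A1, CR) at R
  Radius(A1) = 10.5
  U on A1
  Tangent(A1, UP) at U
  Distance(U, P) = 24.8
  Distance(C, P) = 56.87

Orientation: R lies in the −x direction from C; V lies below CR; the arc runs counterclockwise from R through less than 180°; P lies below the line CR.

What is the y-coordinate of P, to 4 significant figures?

-36.86

Checks: |VU| = 10.50 ✓; ∠(VU, UP) = 90.00° ✓; |UP| = 24.80 ✓; |CP| = 56.87 ✓.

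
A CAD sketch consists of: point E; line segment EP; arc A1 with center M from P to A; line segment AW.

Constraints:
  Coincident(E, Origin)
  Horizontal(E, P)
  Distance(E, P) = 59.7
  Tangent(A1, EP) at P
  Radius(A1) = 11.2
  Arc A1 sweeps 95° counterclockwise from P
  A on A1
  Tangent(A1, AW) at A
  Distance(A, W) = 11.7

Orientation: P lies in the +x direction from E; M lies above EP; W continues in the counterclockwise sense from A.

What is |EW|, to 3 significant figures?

73.8

E is at the origin; EP is horizontal with |EP| = 59.7 and P on the +x side, so P = (59.7, 0.00). Since A1 is tangent to EP there, MP ⟂ EP, so M = P + (0, 11.2) = (59.7, 11.2). On A1, P sits at bearing -90° from M; a 95° counterclockwise sweep puts A at bearing 5°, so A = M + 11.2·(cos 5°, sin 5°) = (70.9, 12.2). A1 meets AW tangentially, so MA is at right angles to AW, so AW runs along (−sin 5°, cos 5°); with |AW| = 11.7, W = (69.8, 23.8). Then |EW| = |W − E| = 73.8.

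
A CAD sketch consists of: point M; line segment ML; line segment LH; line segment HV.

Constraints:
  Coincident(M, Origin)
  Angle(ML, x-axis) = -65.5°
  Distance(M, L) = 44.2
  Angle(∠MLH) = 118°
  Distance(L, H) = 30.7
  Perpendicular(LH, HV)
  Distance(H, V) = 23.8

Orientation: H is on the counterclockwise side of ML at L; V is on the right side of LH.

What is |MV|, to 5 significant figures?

81.205

M is at the origin; ML runs at -65.5° with length 44.2, so L = 44.2·(cos -65.5°, sin -65.5°) = (18.329, -40.220). ∠MLH = 118.0°, so LH runs at -65.5° + (180° − 118.0°) = -3.5000° from the x-axis; with |LH| = 30.7, H = L + 30.7·(cos -3.5000°, sin -3.5000°) = (48.972, -42.094). LH ⟂ HV; with |HV| = 23.8 on the right of LH, V = H + 23.8·(-0.061049, -0.99813) = (47.519, -65.850). Then |MV| = |V − M| = 81.205.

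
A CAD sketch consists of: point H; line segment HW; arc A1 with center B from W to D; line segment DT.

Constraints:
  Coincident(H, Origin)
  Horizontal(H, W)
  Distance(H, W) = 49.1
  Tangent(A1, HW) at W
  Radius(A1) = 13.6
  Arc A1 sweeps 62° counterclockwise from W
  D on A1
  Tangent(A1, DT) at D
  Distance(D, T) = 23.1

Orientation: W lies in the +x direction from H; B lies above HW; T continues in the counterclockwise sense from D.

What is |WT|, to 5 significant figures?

35.842

H is at the origin; HW is horizontal with |HW| = 49.1 and W on the +x side, so W = (49.100, 0.0000). The tangent condition forces BW to be normal to HW, so B = W + (0, 13.6) = (49.100, 13.600). On A1, W sits at bearing -90° from B; a 62° counterclockwise sweep puts D at bearing -28°, so D = B + 13.6·(cos -28°, sin -28°) = (61.108, 7.2152). Since A1 is tangent to DT there, BD ⟂ DT, so DT runs along (−sin -28°, cos -28°); with |DT| = 23.1, T = (71.953, 27.611). Then |WT| = |T − W| = 35.842.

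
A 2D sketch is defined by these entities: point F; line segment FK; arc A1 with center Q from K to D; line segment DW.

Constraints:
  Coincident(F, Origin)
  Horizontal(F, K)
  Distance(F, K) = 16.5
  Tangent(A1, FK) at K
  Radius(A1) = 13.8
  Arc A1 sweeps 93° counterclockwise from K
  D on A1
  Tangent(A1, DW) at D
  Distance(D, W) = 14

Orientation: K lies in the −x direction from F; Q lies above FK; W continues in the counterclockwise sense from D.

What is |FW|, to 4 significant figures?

28.71

F is at the origin; FK is horizontal with |FK| = 16.5 and K on the −x side, so K = (-16.50, 0.000). Since A1 is tangent to FK there, QK ⟂ FK, so Q = K + (0, 13.8) = (-16.50, 13.80). On A1, K sits at bearing -90° from Q; a 93° counterclockwise sweep puts D at bearing 3°, so D = Q + 13.8·(cos 3°, sin 3°) = (-2.719, 14.52). Tangency of A1 to DW means the radius QD is perpendicular to DW, so DW runs along (−sin 3°, cos 3°); with |DW| = 14.0, W = (-3.452, 28.50). Then |FW| = |W − F| = 28.71.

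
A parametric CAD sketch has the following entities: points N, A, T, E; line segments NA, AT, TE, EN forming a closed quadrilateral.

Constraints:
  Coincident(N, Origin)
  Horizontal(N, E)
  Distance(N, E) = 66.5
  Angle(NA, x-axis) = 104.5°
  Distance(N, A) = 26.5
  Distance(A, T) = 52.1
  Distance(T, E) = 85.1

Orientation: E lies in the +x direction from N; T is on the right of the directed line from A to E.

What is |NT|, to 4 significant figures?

29.67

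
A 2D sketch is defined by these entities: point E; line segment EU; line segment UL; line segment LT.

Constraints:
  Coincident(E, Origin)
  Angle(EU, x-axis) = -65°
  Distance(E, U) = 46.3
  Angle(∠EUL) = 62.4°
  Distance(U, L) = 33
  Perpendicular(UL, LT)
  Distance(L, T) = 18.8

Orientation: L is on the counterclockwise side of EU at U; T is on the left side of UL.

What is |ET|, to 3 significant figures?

25.1

∠EUL = 62.4°, so UL runs at -65.0° + (180° − 62.4°) = 52.6° from the x-axis; with |UL| = 33.0, L = U + 33.0·(cos 52.6°, sin 52.6°) = (39.6, -15.7). The perpendicularity gives LT at right angles to UL; with |LT| = 18.8 on the left of UL, T = L + 18.8·(-0.794, 0.607) = (24.7, -4.33). Then |ET| = |T − E| = 25.1.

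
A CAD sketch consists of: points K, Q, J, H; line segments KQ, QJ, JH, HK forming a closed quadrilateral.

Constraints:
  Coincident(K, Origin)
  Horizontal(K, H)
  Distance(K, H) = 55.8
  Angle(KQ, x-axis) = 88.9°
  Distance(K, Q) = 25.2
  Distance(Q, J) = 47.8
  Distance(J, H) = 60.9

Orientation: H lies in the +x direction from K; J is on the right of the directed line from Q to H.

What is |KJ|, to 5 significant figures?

22.601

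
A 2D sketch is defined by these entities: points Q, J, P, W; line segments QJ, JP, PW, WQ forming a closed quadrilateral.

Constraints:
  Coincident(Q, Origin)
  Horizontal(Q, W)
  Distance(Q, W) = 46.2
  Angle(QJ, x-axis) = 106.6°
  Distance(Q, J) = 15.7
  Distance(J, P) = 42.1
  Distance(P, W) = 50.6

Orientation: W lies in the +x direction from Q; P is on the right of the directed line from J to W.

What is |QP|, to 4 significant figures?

26.55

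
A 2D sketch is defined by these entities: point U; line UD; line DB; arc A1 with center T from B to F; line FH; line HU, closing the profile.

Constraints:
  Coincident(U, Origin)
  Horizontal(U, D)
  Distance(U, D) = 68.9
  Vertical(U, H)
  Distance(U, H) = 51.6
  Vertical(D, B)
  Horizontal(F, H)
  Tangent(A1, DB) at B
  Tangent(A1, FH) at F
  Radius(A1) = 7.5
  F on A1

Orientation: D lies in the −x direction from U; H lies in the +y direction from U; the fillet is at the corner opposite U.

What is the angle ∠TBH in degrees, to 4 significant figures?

6.212°

The virtual corner opposite U is at (-68.90, 51.60). The tangent condition forces TB to be normal to DB and tangency of A1 to FH means the radius TF is perpendicular to FH, with radius 7.5, so the center T sits 7.5 in from both sides at T = (-61.40, 44.10). That places the tangent points at B = (-68.90, 44.10) on DB and F = (-61.40, 51.60) on FH. Then cos ∠TBH = BT·BH / (|BT||BH|), giving 6.212°.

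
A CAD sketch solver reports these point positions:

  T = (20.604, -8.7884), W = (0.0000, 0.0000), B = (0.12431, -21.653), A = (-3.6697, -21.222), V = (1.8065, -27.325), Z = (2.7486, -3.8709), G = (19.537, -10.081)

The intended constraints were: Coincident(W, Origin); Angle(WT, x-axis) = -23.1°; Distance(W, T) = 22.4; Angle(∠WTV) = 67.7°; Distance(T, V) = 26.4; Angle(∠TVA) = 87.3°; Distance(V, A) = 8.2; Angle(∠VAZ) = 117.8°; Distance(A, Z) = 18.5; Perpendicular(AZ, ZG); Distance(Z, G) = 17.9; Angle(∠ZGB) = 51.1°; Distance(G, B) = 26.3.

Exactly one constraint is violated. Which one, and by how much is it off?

Distance(G, B) = 26.3 — off by 3.70.

W = (0.00, 0.00) ✓; WT at -23.10° ✓; |WT| = 22.40 ✓; ∠WTV = 67.70° ✓; |TV| = 26.40 ✓; ∠TVA = 87.30° ✓; |VA| = 8.200 ✓; ∠VAZ = 117.8° ✓; |AZ| = 18.50 ✓; ∠(AZ, ZG) = 90.00° ✓; |ZG| = 17.90 ✓; ∠ZGB = 51.10° ✓; |GB| = 22.60 ✗.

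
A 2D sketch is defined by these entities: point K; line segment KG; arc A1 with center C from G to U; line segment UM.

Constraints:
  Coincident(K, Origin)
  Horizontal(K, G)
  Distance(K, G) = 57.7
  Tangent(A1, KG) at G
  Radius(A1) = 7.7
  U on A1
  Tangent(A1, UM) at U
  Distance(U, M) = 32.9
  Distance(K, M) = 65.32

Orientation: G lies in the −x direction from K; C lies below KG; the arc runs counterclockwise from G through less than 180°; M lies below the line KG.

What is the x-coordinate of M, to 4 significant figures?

-51.00

K is at the origin; KG is horizontal with |KG| = 57.7 and G on the −x side, so G = (-57.70, 0.000). Since A1 is tangent to KG there, CG ⟂ KG, so C = G + (0, -7.7) = (-57.70, -7.700). Since CU ⟂ UM (tangency), |CM| = √(7.7² + 32.9²) = 33.79 regardless of where U sits on A1. So M lies on both circle(K, 65.32) and circle(C, 33.79); the below-KG intersection is M = (-51.00, -40.82). U is the foot of the tangent from M: U = (-64.70, -10.91).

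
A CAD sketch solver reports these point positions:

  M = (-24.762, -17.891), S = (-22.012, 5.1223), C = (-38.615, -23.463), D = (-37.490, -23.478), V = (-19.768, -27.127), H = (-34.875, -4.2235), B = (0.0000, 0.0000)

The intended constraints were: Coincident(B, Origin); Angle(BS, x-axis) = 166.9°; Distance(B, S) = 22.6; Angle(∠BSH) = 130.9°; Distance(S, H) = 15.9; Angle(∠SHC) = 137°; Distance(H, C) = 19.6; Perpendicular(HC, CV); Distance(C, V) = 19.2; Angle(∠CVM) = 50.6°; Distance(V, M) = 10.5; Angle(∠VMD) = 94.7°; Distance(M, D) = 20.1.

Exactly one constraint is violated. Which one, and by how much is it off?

Distance(M, D) = 20.1 — off by 6.20.

B = (0.00, 0.00) ✓; BS at 166.9° ✓; |BS| = 22.60 ✓; ∠BSH = 130.9° ✓; |SH| = 15.90 ✓; ∠SHC = 137.0° ✓; |HC| = 19.60 ✓; ∠(HC, CV) = 90.00° ✓; |CV| = 19.20 ✓; ∠CVM = 50.60° ✓; |VM| = 10.50 ✓; ∠VMD = 94.70° ✓; |MD| = 13.90 ✗.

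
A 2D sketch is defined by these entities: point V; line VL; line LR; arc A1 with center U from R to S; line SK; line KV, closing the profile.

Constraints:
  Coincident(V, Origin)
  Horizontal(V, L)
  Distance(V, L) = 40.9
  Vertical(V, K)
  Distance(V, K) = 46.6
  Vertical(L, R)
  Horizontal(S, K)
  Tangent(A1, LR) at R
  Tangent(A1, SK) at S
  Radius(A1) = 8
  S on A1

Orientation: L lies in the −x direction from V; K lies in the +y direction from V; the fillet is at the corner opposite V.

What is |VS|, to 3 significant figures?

57.0

V is at the origin; VL is horizontal with |VL| = 40.9 and L on the −x side, so L = (-40.9, 0.00). V and K share the same x with |VK| = 46.6 and K on the +y side, so K = (0.00, 46.6). The virtual corner opposite V is at (-40.9, 46.6). Since A1 is tangent to LR there, UR ⟂ LR and tangency of A1 to SK means the radius US is perpendicular to SK, with radius 8.0, so the center U sits 8.0 in from both sides at U = (-32.9, 38.6). That places the tangent points at R = (-40.9, 38.6) on LR and S = (-32.9, 46.6) on SK. Then |VS| = |S − V| = 57.0.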